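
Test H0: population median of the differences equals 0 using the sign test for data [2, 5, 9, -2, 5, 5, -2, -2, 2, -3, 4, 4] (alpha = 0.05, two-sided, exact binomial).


Step 1: Discard zero differences. Original n = 12; n_eff = number of nonzero differences = 12.
Nonzero differences (with sign): +2, +5, +9, -2, +5, +5, -2, -2, +2, -3, +4, +4
Step 2: Count signs: positive = 8, negative = 4.
Step 3: Under H0: P(positive) = 0.5, so the number of positives S ~ Bin(12, 0.5).
Step 4: Two-sided exact p-value = sum of Bin(12,0.5) probabilities at or below the observed probability = 0.387695.
Step 5: alpha = 0.05. fail to reject H0.

n_eff = 12, pos = 8, neg = 4, p = 0.387695, fail to reject H0.


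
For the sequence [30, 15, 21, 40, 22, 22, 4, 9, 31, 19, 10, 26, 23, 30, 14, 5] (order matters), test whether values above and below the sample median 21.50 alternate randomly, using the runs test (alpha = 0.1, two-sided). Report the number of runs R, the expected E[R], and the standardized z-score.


Step 1: Compute median = 21.50; label A = above, B = below.
Labels in order: ABBAAABBABBAAABB  (n_A = 8, n_B = 8)
Step 2: Count runs R = 8.
Step 3: Under H0 (random ordering), E[R] = 2*n_A*n_B/(n_A+n_B) + 1 = 2*8*8/16 + 1 = 9.0000.
        Var[R] = 2*n_A*n_B*(2*n_A*n_B - n_A - n_B) / ((n_A+n_B)^2 * (n_A+n_B-1)) = 14336/3840 = 3.7333.
        SD[R] = 1.9322.
Step 4: Continuity-corrected z = (R + 0.5 - E[R]) / SD[R] = (8 + 0.5 - 9.0000) / 1.9322 = -0.2588.
Step 5: Two-sided p-value via normal approximation = 2*(1 - Phi(|z|)) = 0.795809.
Step 6: alpha = 0.1. fail to reject H0.

R = 8, z = -0.2588, p = 0.795809, fail to reject H0.


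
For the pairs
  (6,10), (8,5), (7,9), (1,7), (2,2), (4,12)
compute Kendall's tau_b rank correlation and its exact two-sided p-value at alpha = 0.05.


Step 1: Enumerate the 15 unordered pairs (i,j) with i<j and classify each by sign(x_j-x_i) * sign(y_j-y_i).
  (1,2):dx=+2,dy=-5->D; (1,3):dx=+1,dy=-1->D; (1,4):dx=-5,dy=-3->C; (1,5):dx=-4,dy=-8->C
  (1,6):dx=-2,dy=+2->D; (2,3):dx=-1,dy=+4->D; (2,4):dx=-7,dy=+2->D; (2,5):dx=-6,dy=-3->C
  (2,6):dx=-4,dy=+7->D; (3,4):dx=-6,dy=-2->C; (3,5):dx=-5,dy=-7->C; (3,6):dx=-3,dy=+3->D
  (4,5):dx=+1,dy=-5->D; (4,6):dx=+3,dy=+5->C; (5,6):dx=+2,dy=+10->C
Step 2: C = 7, D = 8, total pairs = 15.
Step 3: tau = (C - D)/(n(n-1)/2) = (7 - 8)/15 = -0.066667.
Step 4: Exact two-sided p-value (enumerate n! = 720 permutations of y under H0): p = 1.000000.
Step 5: alpha = 0.05. fail to reject H0.

tau_b = -0.0667 (C=7, D=8), p = 1.000000, fail to reject H0.


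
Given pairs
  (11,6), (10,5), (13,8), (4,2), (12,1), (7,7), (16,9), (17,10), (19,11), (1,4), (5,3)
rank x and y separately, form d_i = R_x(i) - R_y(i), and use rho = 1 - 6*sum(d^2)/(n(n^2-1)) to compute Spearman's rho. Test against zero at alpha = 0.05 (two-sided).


Step 1: Rank x and y separately (midranks; no ties here).
rank(x): 11->6, 10->5, 13->8, 4->2, 12->7, 7->4, 16->9, 17->10, 19->11, 1->1, 5->3
rank(y): 6->6, 5->5, 8->8, 2->2, 1->1, 7->7, 9->9, 10->10, 11->11, 4->4, 3->3
Step 2: d_i = R_x(i) - R_y(i); compute d_i^2.
  (6-6)^2=0, (5-5)^2=0, (8-8)^2=0, (2-2)^2=0, (7-1)^2=36, (4-7)^2=9, (9-9)^2=0, (10-10)^2=0, (11-11)^2=0, (1-4)^2=9, (3-3)^2=0
sum(d^2) = 54.
Step 3: rho = 1 - 6*54 / (11*(11^2 - 1)) = 1 - 324/1320 = 0.754545.
Step 4: Under H0, t = rho * sqrt((n-2)/(1-rho^2)) = 3.4494 ~ t(9).
Step 5: Two-sided p-value from the t-distribution with 9 df = 0.007282.
Step 6: alpha = 0.05. reject H0.

rho = 0.7545, p = 0.007282, reject H0 at alpha = 0.05.


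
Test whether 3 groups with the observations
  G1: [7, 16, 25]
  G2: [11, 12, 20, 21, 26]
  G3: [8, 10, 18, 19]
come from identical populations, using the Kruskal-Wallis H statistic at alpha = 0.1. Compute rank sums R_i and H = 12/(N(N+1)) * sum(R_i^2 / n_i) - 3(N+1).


Step 1: Combine all N = 12 observations and assign midranks.
sorted (value, group, rank): (7,G1,1), (8,G3,2), (10,G3,3), (11,G2,4), (12,G2,5), (16,G1,6), (18,G3,7), (19,G3,8), (20,G2,9), (21,G2,10), (25,G1,11), (26,G2,12)
Step 2: Sum ranks within each group.
R_1 = 18 (n_1 = 3)
R_2 = 40 (n_2 = 5)
R_3 = 20 (n_3 = 4)
Step 3: H = 12/(N(N+1)) * sum(R_i^2/n_i) - 3(N+1)
     = 12/(12*13) * (18^2/3 + 40^2/5 + 20^2/4) - 3*13
     = 0.076923 * 528 - 39
     = 1.615385.
Step 4: No ties, so H is used without correction.
Step 5: Under H0, H ~ chi^2(2); p-value = 0.445886.
Step 6: alpha = 0.1. fail to reject H0.

H = 1.6154, df = 2, p = 0.445886, fail to reject H0.


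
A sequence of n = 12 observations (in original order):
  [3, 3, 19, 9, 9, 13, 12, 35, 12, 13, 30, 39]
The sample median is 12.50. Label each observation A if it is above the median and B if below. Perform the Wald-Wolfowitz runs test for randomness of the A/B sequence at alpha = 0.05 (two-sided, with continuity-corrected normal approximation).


Step 1: Compute median = 12.50; label A = above, B = below.
Labels in order: BBABBABABAAA  (n_A = 6, n_B = 6)
Step 2: Count runs R = 8.
Step 3: Under H0 (random ordering), E[R] = 2*n_A*n_B/(n_A+n_B) + 1 = 2*6*6/12 + 1 = 7.0000.
        Var[R] = 2*n_A*n_B*(2*n_A*n_B - n_A - n_B) / ((n_A+n_B)^2 * (n_A+n_B-1)) = 4320/1584 = 2.7273.
        SD[R] = 1.6514.
Step 4: Continuity-corrected z = (R - 0.5 - E[R]) / SD[R] = (8 - 0.5 - 7.0000) / 1.6514 = 0.3028.
Step 5: Two-sided p-value via normal approximation = 2*(1 - Phi(|z|)) = 0.762069.
Step 6: alpha = 0.05. fail to reject H0.

R = 8, z = 0.3028, p = 0.762069, fail to reject H0.


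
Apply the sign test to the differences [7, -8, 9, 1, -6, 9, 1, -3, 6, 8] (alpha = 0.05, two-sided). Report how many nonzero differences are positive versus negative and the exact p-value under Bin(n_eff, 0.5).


Step 1: Discard zero differences. Original n = 10; n_eff = number of nonzero differences = 10.
Nonzero differences (with sign): +7, -8, +9, +1, -6, +9, +1, -3, +6, +8
Step 2: Count signs: positive = 7, negative = 3.
Step 3: Under H0: P(positive) = 0.5, so the number of positives S ~ Bin(10, 0.5).
Step 4: Two-sided exact p-value = sum of Bin(10,0.5) probabilities at or below the observed probability = 0.343750.
Step 5: alpha = 0.05. fail to reject H0.

n_eff = 10, pos = 7, neg = 3, p = 0.343750, fail to reject H0.


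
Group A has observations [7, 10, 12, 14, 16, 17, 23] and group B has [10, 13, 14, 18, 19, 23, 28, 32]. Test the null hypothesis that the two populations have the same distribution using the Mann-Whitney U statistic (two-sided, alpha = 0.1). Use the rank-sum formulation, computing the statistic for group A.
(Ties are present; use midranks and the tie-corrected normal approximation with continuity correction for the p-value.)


Step 1: Combine and sort all 15 observations; assign midranks.
sorted (value, group): (7,X), (10,X), (10,Y), (12,X), (13,Y), (14,X), (14,Y), (16,X), (17,X), (18,Y), (19,Y), (23,X), (23,Y), (28,Y), (32,Y)
ranks: 7->1, 10->2.5, 10->2.5, 12->4, 13->5, 14->6.5, 14->6.5, 16->8, 17->9, 18->10, 19->11, 23->12.5, 23->12.5, 28->14, 32->15
Step 2: Rank sum for X: R1 = 1 + 2.5 + 4 + 6.5 + 8 + 9 + 12.5 = 43.5.
Step 3: U_X = R1 - n1(n1+1)/2 = 43.5 - 7*8/2 = 43.5 - 28 = 15.5.
       U_Y = n1*n2 - U_X = 56 - 15.5 = 40.5.
Step 4: Ties are present, so use the tie-corrected normal approximation (with continuity correction) for the p-value.
Step 5: p-value = 0.163782; compare to alpha = 0.1. fail to reject H0.

U_X = 15.5, p = 0.163782, fail to reject H0 at alpha = 0.1.


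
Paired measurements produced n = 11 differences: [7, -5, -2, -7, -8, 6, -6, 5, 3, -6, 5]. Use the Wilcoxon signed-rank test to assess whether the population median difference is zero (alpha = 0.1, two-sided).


Step 1: Drop any zero differences (none here) and take |d_i|.
|d| = [7, 5, 2, 7, 8, 6, 6, 5, 3, 6, 5]
Step 2: Midrank |d_i| (ties get averaged ranks).
ranks: |7|->9.5, |5|->4, |2|->1, |7|->9.5, |8|->11, |6|->7, |6|->7, |5|->4, |3|->2, |6|->7, |5|->4
Step 3: Attach original signs; sum ranks with positive sign and with negative sign.
W+ = 9.5 + 7 + 4 + 2 + 4 = 26.5
W- = 4 + 1 + 9.5 + 11 + 7 + 7 = 39.5
(Check: W+ + W- = 66 should equal n(n+1)/2 = 66.)
Step 4: Test statistic W = min(W+, W-) = 26.5.
Step 5: Ties in |d|, so use the tie-corrected normal approximation.
        E[W] = n(n+1)/4 = 11*12/4 = 33.
        Tie groups: |d|=5 (t=3), |d|=6 (t=3), |d|=7 (t=2); sum(t^3 - t) = 54.
        Var[W] = n(n+1)(2n+1)/24 - sum(t^3-t)/48 = 3036/24 - 54/48 = 125.375.
        z = (W - E[W]) / sqrt(Var[W]) = (26.5 - 33) / 11.1971 = -0.5805.
        Two-sided p = 2*Phi(z) = 0.561572.
Step 6: alpha = 0.1. fail to reject H0.

W+ = 26.5, W- = 39.5, W = min = 26.5, p = 0.561572, fail to reject H0.


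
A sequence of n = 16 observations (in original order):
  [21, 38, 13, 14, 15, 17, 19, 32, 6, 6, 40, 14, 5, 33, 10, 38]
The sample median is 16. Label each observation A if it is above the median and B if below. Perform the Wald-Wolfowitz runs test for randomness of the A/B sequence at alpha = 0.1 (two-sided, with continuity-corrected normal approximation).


Step 1: Compute median = 16; label A = above, B = below.
Labels in order: AABBBAAABBABBABA  (n_A = 8, n_B = 8)
Step 2: Count runs R = 9.
Step 3: Under H0 (random ordering), E[R] = 2*n_A*n_B/(n_A+n_B) + 1 = 2*8*8/16 + 1 = 9.0000.
        Var[R] = 2*n_A*n_B*(2*n_A*n_B - n_A - n_B) / ((n_A+n_B)^2 * (n_A+n_B-1)) = 14336/3840 = 3.7333.
        SD[R] = 1.9322.
Step 4: R = E[R], so z = 0 with no continuity correction.
Step 5: Two-sided p-value via normal approximation = 2*(1 - Phi(|z|)) = 1.000000.
Step 6: alpha = 0.1. fail to reject H0.

R = 9, z = 0.0000, p = 1.000000, fail to reject H0.


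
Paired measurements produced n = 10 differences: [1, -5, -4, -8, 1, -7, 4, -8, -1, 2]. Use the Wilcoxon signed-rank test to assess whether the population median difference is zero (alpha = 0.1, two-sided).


Step 1: Drop any zero differences (none here) and take |d_i|.
|d| = [1, 5, 4, 8, 1, 7, 4, 8, 1, 2]
Step 2: Midrank |d_i| (ties get averaged ranks).
ranks: |1|->2, |5|->7, |4|->5.5, |8|->9.5, |1|->2, |7|->8, |4|->5.5, |8|->9.5, |1|->2, |2|->4
Step 3: Attach original signs; sum ranks with positive sign and with negative sign.
W+ = 2 + 2 + 5.5 + 4 = 13.5
W- = 7 + 5.5 + 9.5 + 8 + 9.5 + 2 = 41.5
(Check: W+ + W- = 55 should equal n(n+1)/2 = 55.)
Step 4: Test statistic W = min(W+, W-) = 13.5.
Step 5: Ties in |d|, so use the tie-corrected normal approximation.
        E[W] = n(n+1)/4 = 10*11/4 = 27.5.
        Tie groups: |d|=1 (t=3), |d|=4 (t=2), |d|=8 (t=2); sum(t^3 - t) = 36.
        Var[W] = n(n+1)(2n+1)/24 - sum(t^3-t)/48 = 2310/24 - 36/48 = 95.5.
        z = (W - E[W]) / sqrt(Var[W]) = (13.5 - 27.5) / 9.7724 = -1.4326.
        Two-sided p = 2*Phi(z) = 0.151971.
Step 6: alpha = 0.1. fail to reject H0.

W+ = 13.5, W- = 41.5, W = min = 13.5, p = 0.151971, fail to reject H0.


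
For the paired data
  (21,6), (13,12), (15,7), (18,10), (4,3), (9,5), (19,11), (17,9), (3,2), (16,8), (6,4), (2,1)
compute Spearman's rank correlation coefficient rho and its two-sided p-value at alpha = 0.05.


Step 1: Rank x and y separately (midranks; no ties here).
rank(x): 21->12, 13->6, 15->7, 18->10, 4->3, 9->5, 19->11, 17->9, 3->2, 16->8, 6->4, 2->1
rank(y): 6->6, 12->12, 7->7, 10->10, 3->3, 5->5, 11->11, 9->9, 2->2, 8->8, 4->4, 1->1
Step 2: d_i = R_x(i) - R_y(i); compute d_i^2.
  (12-6)^2=36, (6-12)^2=36, (7-7)^2=0, (10-10)^2=0, (3-3)^2=0, (5-5)^2=0, (11-11)^2=0, (9-9)^2=0, (2-2)^2=0, (8-8)^2=0, (4-4)^2=0, (1-1)^2=0
sum(d^2) = 72.
Step 3: rho = 1 - 6*72 / (12*(12^2 - 1)) = 1 - 432/1716 = 0.748252.
Step 4: Under H0, t = rho * sqrt((n-2)/(1-rho^2)) = 3.5667 ~ t(10).
Step 5: Two-sided p-value from the t-distribution with 10 df = 0.005124.
Step 6: alpha = 0.05. reject H0.

rho = 0.7483, p = 0.005124, reject H0 at alpha = 0.05.


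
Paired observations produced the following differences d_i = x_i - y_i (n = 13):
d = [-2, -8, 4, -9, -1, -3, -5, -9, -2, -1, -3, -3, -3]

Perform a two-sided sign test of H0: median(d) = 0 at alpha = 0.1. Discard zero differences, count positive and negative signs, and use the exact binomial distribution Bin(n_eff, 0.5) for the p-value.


Step 1: Discard zero differences. Original n = 13; n_eff = number of nonzero differences = 13.
Nonzero differences (with sign): -2, -8, +4, -9, -1, -3, -5, -9, -2, -1, -3, -3, -3
Step 2: Count signs: positive = 1, negative = 12.
Step 3: Under H0: P(positive) = 0.5, so the number of positives S ~ Bin(13, 0.5).
Step 4: Two-sided exact p-value = sum of Bin(13,0.5) probabilities at or below the observed probability = 0.003418.
Step 5: alpha = 0.1. reject H0.

n_eff = 13, pos = 1, neg = 12, p = 0.003418, reject H0.


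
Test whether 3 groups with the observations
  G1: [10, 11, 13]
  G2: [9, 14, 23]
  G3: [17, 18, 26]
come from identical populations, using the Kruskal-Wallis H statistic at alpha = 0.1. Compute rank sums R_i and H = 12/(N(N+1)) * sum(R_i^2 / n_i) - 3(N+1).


Step 1: Combine all N = 9 observations and assign midranks.
sorted (value, group, rank): (9,G2,1), (10,G1,2), (11,G1,3), (13,G1,4), (14,G2,5), (17,G3,6), (18,G3,7), (23,G2,8), (26,G3,9)
Step 2: Sum ranks within each group.
R_1 = 9 (n_1 = 3)
R_2 = 14 (n_2 = 3)
R_3 = 22 (n_3 = 3)
Step 3: H = 12/(N(N+1)) * sum(R_i^2/n_i) - 3(N+1)
     = 12/(9*10) * (9^2/3 + 14^2/3 + 22^2/3) - 3*10
     = 0.133333 * 253.667 - 30
     = 3.822222.
Step 4: No ties, so H is used without correction.
Step 5: Under H0, H ~ chi^2(2); p-value = 0.147916.
Step 6: alpha = 0.1. fail to reject H0.

H = 3.8222, df = 2, p = 0.147916, fail to reject H0.


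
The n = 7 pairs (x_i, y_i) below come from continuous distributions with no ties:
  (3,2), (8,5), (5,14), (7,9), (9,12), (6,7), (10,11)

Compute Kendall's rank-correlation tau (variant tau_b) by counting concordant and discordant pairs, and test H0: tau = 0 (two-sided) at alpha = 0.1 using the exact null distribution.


Step 1: Enumerate the 21 unordered pairs (i,j) with i<j and classify each by sign(x_j-x_i) * sign(y_j-y_i).
  (1,2):dx=+5,dy=+3->C; (1,3):dx=+2,dy=+12->C; (1,4):dx=+4,dy=+7->C; (1,5):dx=+6,dy=+10->C
  (1,6):dx=+3,dy=+5->C; (1,7):dx=+7,dy=+9->C; (2,3):dx=-3,dy=+9->D; (2,4):dx=-1,dy=+4->D
  (2,5):dx=+1,dy=+7->C; (2,6):dx=-2,dy=+2->D; (2,7):dx=+2,dy=+6->C; (3,4):dx=+2,dy=-5->D
  (3,5):dx=+4,dy=-2->D; (3,6):dx=+1,dy=-7->D; (3,7):dx=+5,dy=-3->D; (4,5):dx=+2,dy=+3->C
  (4,6):dx=-1,dy=-2->C; (4,7):dx=+3,dy=+2->C; (5,6):dx=-3,dy=-5->C; (5,7):dx=+1,dy=-1->D
  (6,7):dx=+4,dy=+4->C
Step 2: C = 13, D = 8, total pairs = 21.
Step 3: tau = (C - D)/(n(n-1)/2) = (13 - 8)/21 = 0.238095.
Step 4: Exact two-sided p-value (enumerate n! = 5040 permutations of y under H0): p = 0.561905.
Step 5: alpha = 0.1. fail to reject H0.

tau_b = 0.2381 (C=13, D=8), p = 0.561905, fail to reject H0.


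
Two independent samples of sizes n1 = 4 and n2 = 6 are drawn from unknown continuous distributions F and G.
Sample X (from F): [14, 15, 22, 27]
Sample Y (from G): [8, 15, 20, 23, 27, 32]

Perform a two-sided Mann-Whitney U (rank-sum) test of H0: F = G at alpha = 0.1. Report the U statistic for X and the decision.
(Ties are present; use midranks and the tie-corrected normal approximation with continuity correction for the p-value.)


Step 1: Combine and sort all 10 observations; assign midranks.
sorted (value, group): (8,Y), (14,X), (15,X), (15,Y), (20,Y), (22,X), (23,Y), (27,X), (27,Y), (32,Y)
ranks: 8->1, 14->2, 15->3.5, 15->3.5, 20->5, 22->6, 23->7, 27->8.5, 27->8.5, 32->10
Step 2: Rank sum for X: R1 = 2 + 3.5 + 6 + 8.5 = 20.
Step 3: U_X = R1 - n1(n1+1)/2 = 20 - 4*5/2 = 20 - 10 = 10.
       U_Y = n1*n2 - U_X = 24 - 10 = 14.
Step 4: Ties are present, so use the tie-corrected normal approximation (with continuity correction) for the p-value.
Step 5: p-value = 0.747637; compare to alpha = 0.1. fail to reject H0.

U_X = 10, p = 0.747637, fail to reject H0 at alpha = 0.1.


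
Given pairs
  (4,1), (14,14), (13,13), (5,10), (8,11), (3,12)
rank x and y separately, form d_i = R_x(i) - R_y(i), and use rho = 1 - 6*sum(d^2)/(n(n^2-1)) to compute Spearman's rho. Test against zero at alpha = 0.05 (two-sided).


Step 1: Rank x and y separately (midranks; no ties here).
rank(x): 4->2, 14->6, 13->5, 5->3, 8->4, 3->1
rank(y): 1->1, 14->6, 13->5, 10->2, 11->3, 12->4
Step 2: d_i = R_x(i) - R_y(i); compute d_i^2.
  (2-1)^2=1, (6-6)^2=0, (5-5)^2=0, (3-2)^2=1, (4-3)^2=1, (1-4)^2=9
sum(d^2) = 12.
Step 3: rho = 1 - 6*12 / (6*(6^2 - 1)) = 1 - 72/210 = 0.657143.
Step 4: Under H0, t = rho * sqrt((n-2)/(1-rho^2)) = 1.7436 ~ t(4).
Step 5: Two-sided p-value from the t-distribution with 4 df = 0.156175.
Step 6: alpha = 0.05. fail to reject H0.

rho = 0.6571, p = 0.156175, fail to reject H0 at alpha = 0.05.


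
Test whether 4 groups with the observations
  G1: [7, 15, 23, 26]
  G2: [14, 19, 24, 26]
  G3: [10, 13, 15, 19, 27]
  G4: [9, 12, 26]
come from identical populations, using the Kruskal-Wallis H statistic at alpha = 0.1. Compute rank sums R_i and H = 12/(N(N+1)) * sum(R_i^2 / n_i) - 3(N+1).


Step 1: Combine all N = 16 observations and assign midranks.
sorted (value, group, rank): (7,G1,1), (9,G4,2), (10,G3,3), (12,G4,4), (13,G3,5), (14,G2,6), (15,G1,7.5), (15,G3,7.5), (19,G2,9.5), (19,G3,9.5), (23,G1,11), (24,G2,12), (26,G1,14), (26,G2,14), (26,G4,14), (27,G3,16)
Step 2: Sum ranks within each group.
R_1 = 33.5 (n_1 = 4)
R_2 = 41.5 (n_2 = 4)
R_3 = 41 (n_3 = 5)
R_4 = 20 (n_4 = 3)
Step 3: H = 12/(N(N+1)) * sum(R_i^2/n_i) - 3(N+1)
     = 12/(16*17) * (33.5^2/4 + 41.5^2/4 + 41^2/5 + 20^2/3) - 3*17
     = 0.044118 * 1180.66 - 51
     = 1.087868.
Step 4: Ties present; correction factor C = 1 - 36/(16^3 - 16) = 0.991176. Corrected H = 1.087868 / 0.991176 = 1.097552.
Step 5: Under H0, H ~ chi^2(3); p-value = 0.777665.
Step 6: alpha = 0.1. fail to reject H0.

H = 1.0976, df = 3, p = 0.777665, fail to reject H0.


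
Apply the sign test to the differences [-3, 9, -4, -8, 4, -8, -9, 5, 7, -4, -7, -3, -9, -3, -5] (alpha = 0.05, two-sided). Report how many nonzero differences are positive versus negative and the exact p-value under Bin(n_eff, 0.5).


Step 1: Discard zero differences. Original n = 15; n_eff = number of nonzero differences = 15.
Nonzero differences (with sign): -3, +9, -4, -8, +4, -8, -9, +5, +7, -4, -7, -3, -9, -3, -5
Step 2: Count signs: positive = 4, negative = 11.
Step 3: Under H0: P(positive) = 0.5, so the number of positives S ~ Bin(15, 0.5).
Step 4: Two-sided exact p-value = sum of Bin(15,0.5) probabilities at or below the observed probability = 0.118469.
Step 5: alpha = 0.05. fail to reject H0.

n_eff = 15, pos = 4, neg = 11, p = 0.118469, fail to reject H0.


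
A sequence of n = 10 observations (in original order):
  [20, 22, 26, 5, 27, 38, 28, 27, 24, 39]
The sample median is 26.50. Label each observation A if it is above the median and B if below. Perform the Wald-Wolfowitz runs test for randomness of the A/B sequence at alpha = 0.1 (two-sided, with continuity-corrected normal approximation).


Step 1: Compute median = 26.50; label A = above, B = below.
Labels in order: BBBBAAAABA  (n_A = 5, n_B = 5)
Step 2: Count runs R = 4.
Step 3: Under H0 (random ordering), E[R] = 2*n_A*n_B/(n_A+n_B) + 1 = 2*5*5/10 + 1 = 6.0000.
        Var[R] = 2*n_A*n_B*(2*n_A*n_B - n_A - n_B) / ((n_A+n_B)^2 * (n_A+n_B-1)) = 2000/900 = 2.2222.
        SD[R] = 1.4907.
Step 4: Continuity-corrected z = (R + 0.5 - E[R]) / SD[R] = (4 + 0.5 - 6.0000) / 1.4907 = -1.0062.
Step 5: Two-sided p-value via normal approximation = 2*(1 - Phi(|z|)) = 0.314305.
Step 6: alpha = 0.1. fail to reject H0.

R = 4, z = -1.0062, p = 0.314305, fail to reject H0.


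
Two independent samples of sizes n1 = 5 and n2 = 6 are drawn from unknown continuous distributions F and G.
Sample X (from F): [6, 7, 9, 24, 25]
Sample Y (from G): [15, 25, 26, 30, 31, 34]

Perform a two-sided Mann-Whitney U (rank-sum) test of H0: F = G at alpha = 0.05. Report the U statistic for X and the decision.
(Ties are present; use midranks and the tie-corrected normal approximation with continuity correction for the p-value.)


Step 1: Combine and sort all 11 observations; assign midranks.
sorted (value, group): (6,X), (7,X), (9,X), (15,Y), (24,X), (25,X), (25,Y), (26,Y), (30,Y), (31,Y), (34,Y)
ranks: 6->1, 7->2, 9->3, 15->4, 24->5, 25->6.5, 25->6.5, 26->8, 30->9, 31->10, 34->11
Step 2: Rank sum for X: R1 = 1 + 2 + 3 + 5 + 6.5 = 17.5.
Step 3: U_X = R1 - n1(n1+1)/2 = 17.5 - 5*6/2 = 17.5 - 15 = 2.5.
       U_Y = n1*n2 - U_X = 30 - 2.5 = 27.5.
Step 4: Ties are present, so use the tie-corrected normal approximation (with continuity correction) for the p-value.
Step 5: p-value = 0.028100; compare to alpha = 0.05. reject H0.

U_X = 2.5, p = 0.028100, reject H0 at alpha = 0.05.


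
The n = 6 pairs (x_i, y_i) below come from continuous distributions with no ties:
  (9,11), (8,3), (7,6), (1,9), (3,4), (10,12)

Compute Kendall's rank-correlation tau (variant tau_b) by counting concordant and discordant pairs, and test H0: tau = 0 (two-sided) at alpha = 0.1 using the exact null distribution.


Step 1: Enumerate the 15 unordered pairs (i,j) with i<j and classify each by sign(x_j-x_i) * sign(y_j-y_i).
  (1,2):dx=-1,dy=-8->C; (1,3):dx=-2,dy=-5->C; (1,4):dx=-8,dy=-2->C; (1,5):dx=-6,dy=-7->C
  (1,6):dx=+1,dy=+1->C; (2,3):dx=-1,dy=+3->D; (2,4):dx=-7,dy=+6->D; (2,5):dx=-5,dy=+1->D
  (2,6):dx=+2,dy=+9->C; (3,4):dx=-6,dy=+3->D; (3,5):dx=-4,dy=-2->C; (3,6):dx=+3,dy=+6->C
  (4,5):dx=+2,dy=-5->D; (4,6):dx=+9,dy=+3->C; (5,6):dx=+7,dy=+8->C
Step 2: C = 10, D = 5, total pairs = 15.
Step 3: tau = (C - D)/(n(n-1)/2) = (10 - 5)/15 = 0.333333.
Step 4: Exact two-sided p-value (enumerate n! = 720 permutations of y under H0): p = 0.469444.
Step 5: alpha = 0.1. fail to reject H0.

tau_b = 0.3333 (C=10, D=5), p = 0.469444, fail to reject H0.


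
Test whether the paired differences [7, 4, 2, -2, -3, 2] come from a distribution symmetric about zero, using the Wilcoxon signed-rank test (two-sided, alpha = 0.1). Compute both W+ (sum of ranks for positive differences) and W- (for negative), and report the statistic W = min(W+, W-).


Step 1: Drop any zero differences (none here) and take |d_i|.
|d| = [7, 4, 2, 2, 3, 2]
Step 2: Midrank |d_i| (ties get averaged ranks).
ranks: |7|->6, |4|->5, |2|->2, |2|->2, |3|->4, |2|->2
Step 3: Attach original signs; sum ranks with positive sign and with negative sign.
W+ = 6 + 5 + 2 + 2 = 15
W- = 2 + 4 = 6
(Check: W+ + W- = 21 should equal n(n+1)/2 = 21.)
Step 4: Test statistic W = min(W+, W-) = 6.
Step 5: Ties in |d|, so use the tie-corrected normal approximation.
        E[W] = n(n+1)/4 = 6*7/4 = 10.5.
        Tie groups: |d|=2 (t=3); sum(t^3 - t) = 24.
        Var[W] = n(n+1)(2n+1)/24 - sum(t^3-t)/48 = 546/24 - 24/48 = 22.25.
        z = (W - E[W]) / sqrt(Var[W]) = (6 - 10.5) / 4.7170 = -0.9540.
        Two-sided p = 2*Phi(z) = 0.340085.
Step 6: alpha = 0.1. fail to reject H0.

W+ = 15, W- = 6, W = min = 6, p = 0.340085, fail to reject H0.


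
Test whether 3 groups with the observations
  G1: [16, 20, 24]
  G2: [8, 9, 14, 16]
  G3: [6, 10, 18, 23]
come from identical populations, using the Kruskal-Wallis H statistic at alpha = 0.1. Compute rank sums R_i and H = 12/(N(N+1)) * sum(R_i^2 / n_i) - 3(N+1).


Step 1: Combine all N = 11 observations and assign midranks.
sorted (value, group, rank): (6,G3,1), (8,G2,2), (9,G2,3), (10,G3,4), (14,G2,5), (16,G1,6.5), (16,G2,6.5), (18,G3,8), (20,G1,9), (23,G3,10), (24,G1,11)
Step 2: Sum ranks within each group.
R_1 = 26.5 (n_1 = 3)
R_2 = 16.5 (n_2 = 4)
R_3 = 23 (n_3 = 4)
Step 3: H = 12/(N(N+1)) * sum(R_i^2/n_i) - 3(N+1)
     = 12/(11*12) * (26.5^2/3 + 16.5^2/4 + 23^2/4) - 3*12
     = 0.090909 * 434.396 - 36
     = 3.490530.
Step 4: Ties present; correction factor C = 1 - 6/(11^3 - 11) = 0.995455. Corrected H = 3.490530 / 0.995455 = 3.506469.
Step 5: Under H0, H ~ chi^2(2); p-value = 0.173213.
Step 6: alpha = 0.1. fail to reject H0.

H = 3.5065, df = 2, p = 0.173213, fail to reject H0.


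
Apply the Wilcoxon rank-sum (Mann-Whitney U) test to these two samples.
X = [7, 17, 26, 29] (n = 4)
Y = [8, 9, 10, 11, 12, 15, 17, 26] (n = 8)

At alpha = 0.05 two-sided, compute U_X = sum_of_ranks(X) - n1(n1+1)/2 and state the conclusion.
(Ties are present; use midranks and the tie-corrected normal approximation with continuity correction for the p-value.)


Step 1: Combine and sort all 12 observations; assign midranks.
sorted (value, group): (7,X), (8,Y), (9,Y), (10,Y), (11,Y), (12,Y), (15,Y), (17,X), (17,Y), (26,X), (26,Y), (29,X)
ranks: 7->1, 8->2, 9->3, 10->4, 11->5, 12->6, 15->7, 17->8.5, 17->8.5, 26->10.5, 26->10.5, 29->12
Step 2: Rank sum for X: R1 = 1 + 8.5 + 10.5 + 12 = 32.
Step 3: U_X = R1 - n1(n1+1)/2 = 32 - 4*5/2 = 32 - 10 = 22.
       U_Y = n1*n2 - U_X = 32 - 22 = 10.
Step 4: Ties are present, so use the tie-corrected normal approximation (with continuity correction) for the p-value.
Step 5: p-value = 0.348547; compare to alpha = 0.05. fail to reject H0.

U_X = 22, p = 0.348547, fail to reject H0 at alpha = 0.05.


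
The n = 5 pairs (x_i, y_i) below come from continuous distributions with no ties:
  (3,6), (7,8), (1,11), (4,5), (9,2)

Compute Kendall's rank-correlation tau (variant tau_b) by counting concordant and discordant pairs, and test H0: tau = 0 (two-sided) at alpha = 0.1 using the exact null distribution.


Step 1: Enumerate the 10 unordered pairs (i,j) with i<j and classify each by sign(x_j-x_i) * sign(y_j-y_i).
  (1,2):dx=+4,dy=+2->C; (1,3):dx=-2,dy=+5->D; (1,4):dx=+1,dy=-1->D; (1,5):dx=+6,dy=-4->D
  (2,3):dx=-6,dy=+3->D; (2,4):dx=-3,dy=-3->C; (2,5):dx=+2,dy=-6->D; (3,4):dx=+3,dy=-6->D
  (3,5):dx=+8,dy=-9->D; (4,5):dx=+5,dy=-3->D
Step 2: C = 2, D = 8, total pairs = 10.
Step 3: tau = (C - D)/(n(n-1)/2) = (2 - 8)/10 = -0.600000.
Step 4: Exact two-sided p-value (enumerate n! = 120 permutations of y under H0): p = 0.233333.
Step 5: alpha = 0.1. fail to reject H0.

tau_b = -0.6000 (C=2, D=8), p = 0.233333, fail to reject H0.


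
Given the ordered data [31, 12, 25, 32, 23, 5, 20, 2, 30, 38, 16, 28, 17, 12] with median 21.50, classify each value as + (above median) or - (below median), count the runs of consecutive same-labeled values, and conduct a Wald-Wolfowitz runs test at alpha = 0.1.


Step 1: Compute median = 21.50; label A = above, B = below.
Labels in order: ABAAABBBAABABB  (n_A = 7, n_B = 7)
Step 2: Count runs R = 8.
Step 3: Under H0 (random ordering), E[R] = 2*n_A*n_B/(n_A+n_B) + 1 = 2*7*7/14 + 1 = 8.0000.
        Var[R] = 2*n_A*n_B*(2*n_A*n_B - n_A - n_B) / ((n_A+n_B)^2 * (n_A+n_B-1)) = 8232/2548 = 3.2308.
        SD[R] = 1.7974.
Step 4: R = E[R], so z = 0 with no continuity correction.
Step 5: Two-sided p-value via normal approximation = 2*(1 - Phi(|z|)) = 1.000000.
Step 6: alpha = 0.1. fail to reject H0.

R = 8, z = 0.0000, p = 1.000000, fail to reject H0.


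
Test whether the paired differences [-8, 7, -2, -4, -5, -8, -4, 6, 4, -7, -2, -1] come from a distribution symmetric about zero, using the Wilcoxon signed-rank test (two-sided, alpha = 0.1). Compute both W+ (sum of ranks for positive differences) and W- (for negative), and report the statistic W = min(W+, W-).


Step 1: Drop any zero differences (none here) and take |d_i|.
|d| = [8, 7, 2, 4, 5, 8, 4, 6, 4, 7, 2, 1]
Step 2: Midrank |d_i| (ties get averaged ranks).
ranks: |8|->11.5, |7|->9.5, |2|->2.5, |4|->5, |5|->7, |8|->11.5, |4|->5, |6|->8, |4|->5, |7|->9.5, |2|->2.5, |1|->1
Step 3: Attach original signs; sum ranks with positive sign and with negative sign.
W+ = 9.5 + 8 + 5 = 22.5
W- = 11.5 + 2.5 + 5 + 7 + 11.5 + 5 + 9.5 + 2.5 + 1 = 55.5
(Check: W+ + W- = 78 should equal n(n+1)/2 = 78.)
Step 4: Test statistic W = min(W+, W-) = 22.5.
Step 5: Ties in |d|, so use the tie-corrected normal approximation.
        E[W] = n(n+1)/4 = 12*13/4 = 39.
        Tie groups: |d|=2 (t=2), |d|=4 (t=3), |d|=7 (t=2), |d|=8 (t=2); sum(t^3 - t) = 42.
        Var[W] = n(n+1)(2n+1)/24 - sum(t^3-t)/48 = 3900/24 - 42/48 = 161.625.
        z = (W - E[W]) / sqrt(Var[W]) = (22.5 - 39) / 12.7132 = -1.2979.
        Two-sided p = 2*Phi(z) = 0.194334.
Step 6: alpha = 0.1. fail to reject H0.

W+ = 22.5, W- = 55.5, W = min = 22.5, p = 0.194334, fail to reject H0.


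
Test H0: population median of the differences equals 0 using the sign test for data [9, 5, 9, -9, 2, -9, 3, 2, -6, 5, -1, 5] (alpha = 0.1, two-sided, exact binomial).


Step 1: Discard zero differences. Original n = 12; n_eff = number of nonzero differences = 12.
Nonzero differences (with sign): +9, +5, +9, -9, +2, -9, +3, +2, -6, +5, -1, +5
Step 2: Count signs: positive = 8, negative = 4.
Step 3: Under H0: P(positive) = 0.5, so the number of positives S ~ Bin(12, 0.5).
Step 4: Two-sided exact p-value = sum of Bin(12,0.5) probabilities at or below the observed probability = 0.387695.
Step 5: alpha = 0.1. fail to reject H0.

n_eff = 12, pos = 8, neg = 4, p = 0.387695, fail to reject H0.


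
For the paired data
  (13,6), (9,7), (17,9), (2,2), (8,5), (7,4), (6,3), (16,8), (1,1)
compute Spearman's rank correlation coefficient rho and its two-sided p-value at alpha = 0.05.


Step 1: Rank x and y separately (midranks; no ties here).
rank(x): 13->7, 9->6, 17->9, 2->2, 8->5, 7->4, 6->3, 16->8, 1->1
rank(y): 6->6, 7->7, 9->9, 2->2, 5->5, 4->4, 3->3, 8->8, 1->1
Step 2: d_i = R_x(i) - R_y(i); compute d_i^2.
  (7-6)^2=1, (6-7)^2=1, (9-9)^2=0, (2-2)^2=0, (5-5)^2=0, (4-4)^2=0, (3-3)^2=0, (8-8)^2=0, (1-1)^2=0
sum(d^2) = 2.
Step 3: rho = 1 - 6*2 / (9*(9^2 - 1)) = 1 - 12/720 = 0.983333.
Step 4: Under H0, t = rho * sqrt((n-2)/(1-rho^2)) = 14.3096 ~ t(7).
Step 5: Two-sided p-value from the t-distribution with 7 df = 0.000002.
Step 6: alpha = 0.05. reject H0.

rho = 0.9833, p = 0.000002, reject H0 at alpha = 0.05.


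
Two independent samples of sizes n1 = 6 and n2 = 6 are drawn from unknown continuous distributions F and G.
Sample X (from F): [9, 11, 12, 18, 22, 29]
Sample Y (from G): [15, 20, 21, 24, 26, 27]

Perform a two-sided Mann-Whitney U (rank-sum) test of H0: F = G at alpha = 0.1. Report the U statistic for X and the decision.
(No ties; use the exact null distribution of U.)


Step 1: Combine and sort all 12 observations; assign midranks.
sorted (value, group): (9,X), (11,X), (12,X), (15,Y), (18,X), (20,Y), (21,Y), (22,X), (24,Y), (26,Y), (27,Y), (29,X)
ranks: 9->1, 11->2, 12->3, 15->4, 18->5, 20->6, 21->7, 22->8, 24->9, 26->10, 27->11, 29->12
Step 2: Rank sum for X: R1 = 1 + 2 + 3 + 5 + 8 + 12 = 31.
Step 3: U_X = R1 - n1(n1+1)/2 = 31 - 6*7/2 = 31 - 21 = 10.
       U_Y = n1*n2 - U_X = 36 - 10 = 26.
Step 4: No ties, so the exact null distribution of U (based on enumerating the C(12,6) = 924 equally likely rank assignments) gives the two-sided p-value.
Step 5: p-value = 0.240260; compare to alpha = 0.1. fail to reject H0.

U_X = 10, p = 0.240260, fail to reject H0 at alpha = 0.1.


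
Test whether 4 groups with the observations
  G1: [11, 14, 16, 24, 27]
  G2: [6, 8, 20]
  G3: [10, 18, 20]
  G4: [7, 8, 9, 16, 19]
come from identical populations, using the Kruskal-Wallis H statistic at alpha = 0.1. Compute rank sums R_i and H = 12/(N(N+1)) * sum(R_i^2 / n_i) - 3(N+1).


Step 1: Combine all N = 16 observations and assign midranks.
sorted (value, group, rank): (6,G2,1), (7,G4,2), (8,G2,3.5), (8,G4,3.5), (9,G4,5), (10,G3,6), (11,G1,7), (14,G1,8), (16,G1,9.5), (16,G4,9.5), (18,G3,11), (19,G4,12), (20,G2,13.5), (20,G3,13.5), (24,G1,15), (27,G1,16)
Step 2: Sum ranks within each group.
R_1 = 55.5 (n_1 = 5)
R_2 = 18 (n_2 = 3)
R_3 = 30.5 (n_3 = 3)
R_4 = 32 (n_4 = 5)
Step 3: H = 12/(N(N+1)) * sum(R_i^2/n_i) - 3(N+1)
     = 12/(16*17) * (55.5^2/5 + 18^2/3 + 30.5^2/3 + 32^2/5) - 3*17
     = 0.044118 * 1238.93 - 51
     = 3.658824.
Step 4: Ties present; correction factor C = 1 - 18/(16^3 - 16) = 0.995588. Corrected H = 3.658824 / 0.995588 = 3.675037.
Step 5: Under H0, H ~ chi^2(3); p-value = 0.298760.
Step 6: alpha = 0.1. fail to reject H0.

H = 3.6750, df = 3, p = 0.298760, fail to reject H0.


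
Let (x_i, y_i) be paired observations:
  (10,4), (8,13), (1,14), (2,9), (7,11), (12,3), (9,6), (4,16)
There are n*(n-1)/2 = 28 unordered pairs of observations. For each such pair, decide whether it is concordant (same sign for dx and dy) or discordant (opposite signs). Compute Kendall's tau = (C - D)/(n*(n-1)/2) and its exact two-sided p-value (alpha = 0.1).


Step 1: Enumerate the 28 unordered pairs (i,j) with i<j and classify each by sign(x_j-x_i) * sign(y_j-y_i).
  (1,2):dx=-2,dy=+9->D; (1,3):dx=-9,dy=+10->D; (1,4):dx=-8,dy=+5->D; (1,5):dx=-3,dy=+7->D
  (1,6):dx=+2,dy=-1->D; (1,7):dx=-1,dy=+2->D; (1,8):dx=-6,dy=+12->D; (2,3):dx=-7,dy=+1->D
  (2,4):dx=-6,dy=-4->C; (2,5):dx=-1,dy=-2->C; (2,6):dx=+4,dy=-10->D; (2,7):dx=+1,dy=-7->D
  (2,8):dx=-4,dy=+3->D; (3,4):dx=+1,dy=-5->D; (3,5):dx=+6,dy=-3->D; (3,6):dx=+11,dy=-11->D
  (3,7):dx=+8,dy=-8->D; (3,8):dx=+3,dy=+2->C; (4,5):dx=+5,dy=+2->C; (4,6):dx=+10,dy=-6->D
  (4,7):dx=+7,dy=-3->D; (4,8):dx=+2,dy=+7->C; (5,6):dx=+5,dy=-8->D; (5,7):dx=+2,dy=-5->D
  (5,8):dx=-3,dy=+5->D; (6,7):dx=-3,dy=+3->D; (6,8):dx=-8,dy=+13->D; (7,8):dx=-5,dy=+10->D
Step 2: C = 5, D = 23, total pairs = 28.
Step 3: tau = (C - D)/(n(n-1)/2) = (5 - 23)/28 = -0.642857.
Step 4: Exact two-sided p-value (enumerate n! = 40320 permutations of y under H0): p = 0.031151.
Step 5: alpha = 0.1. reject H0.

tau_b = -0.6429 (C=5, D=23), p = 0.031151, reject H0.


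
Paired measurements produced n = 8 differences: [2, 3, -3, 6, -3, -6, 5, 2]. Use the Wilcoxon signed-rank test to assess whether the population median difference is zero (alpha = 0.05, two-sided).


Step 1: Drop any zero differences (none here) and take |d_i|.
|d| = [2, 3, 3, 6, 3, 6, 5, 2]
Step 2: Midrank |d_i| (ties get averaged ranks).
ranks: |2|->1.5, |3|->4, |3|->4, |6|->7.5, |3|->4, |6|->7.5, |5|->6, |2|->1.5
Step 3: Attach original signs; sum ranks with positive sign and with negative sign.
W+ = 1.5 + 4 + 7.5 + 6 + 1.5 = 20.5
W- = 4 + 4 + 7.5 = 15.5
(Check: W+ + W- = 36 should equal n(n+1)/2 = 36.)
Step 4: Test statistic W = min(W+, W-) = 15.5.
Step 5: Ties in |d|, so use the tie-corrected normal approximation.
        E[W] = n(n+1)/4 = 8*9/4 = 18.
        Tie groups: |d|=2 (t=2), |d|=3 (t=3), |d|=6 (t=2); sum(t^3 - t) = 36.
        Var[W] = n(n+1)(2n+1)/24 - sum(t^3-t)/48 = 1224/24 - 36/48 = 50.25.
        z = (W - E[W]) / sqrt(Var[W]) = (15.5 - 18) / 7.0887 = -0.3527.
        Two-sided p = 2*Phi(z) = 0.724334.
Step 6: alpha = 0.05. fail to reject H0.

W+ = 20.5, W- = 15.5, W = min = 15.5, p = 0.724334, fail to reject H0.


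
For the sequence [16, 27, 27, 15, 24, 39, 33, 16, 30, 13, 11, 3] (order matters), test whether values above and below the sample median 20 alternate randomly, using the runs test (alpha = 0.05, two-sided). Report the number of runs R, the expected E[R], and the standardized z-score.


Step 1: Compute median = 20; label A = above, B = below.
Labels in order: BAABAAABABBB  (n_A = 6, n_B = 6)
Step 2: Count runs R = 7.
Step 3: Under H0 (random ordering), E[R] = 2*n_A*n_B/(n_A+n_B) + 1 = 2*6*6/12 + 1 = 7.0000.
        Var[R] = 2*n_A*n_B*(2*n_A*n_B - n_A - n_B) / ((n_A+n_B)^2 * (n_A+n_B-1)) = 4320/1584 = 2.7273.
        SD[R] = 1.6514.
Step 4: R = E[R], so z = 0 with no continuity correction.
Step 5: Two-sided p-value via normal approximation = 2*(1 - Phi(|z|)) = 1.000000.
Step 6: alpha = 0.05. fail to reject H0.

R = 7, z = 0.0000, p = 1.000000, fail to reject H0.


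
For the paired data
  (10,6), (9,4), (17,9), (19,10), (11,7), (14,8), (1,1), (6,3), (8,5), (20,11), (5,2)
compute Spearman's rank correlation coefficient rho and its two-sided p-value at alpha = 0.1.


Step 1: Rank x and y separately (midranks; no ties here).
rank(x): 10->6, 9->5, 17->9, 19->10, 11->7, 14->8, 1->1, 6->3, 8->4, 20->11, 5->2
rank(y): 6->6, 4->4, 9->9, 10->10, 7->7, 8->8, 1->1, 3->3, 5->5, 11->11, 2->2
Step 2: d_i = R_x(i) - R_y(i); compute d_i^2.
  (6-6)^2=0, (5-4)^2=1, (9-9)^2=0, (10-10)^2=0, (7-7)^2=0, (8-8)^2=0, (1-1)^2=0, (3-3)^2=0, (4-5)^2=1, (11-11)^2=0, (2-2)^2=0
sum(d^2) = 2.
Step 3: rho = 1 - 6*2 / (11*(11^2 - 1)) = 1 - 12/1320 = 0.990909.
Step 4: Under H0, t = rho * sqrt((n-2)/(1-rho^2)) = 22.0966 ~ t(9).
Step 5: Two-sided p-value from the t-distribution with 9 df = 0.000000.
Step 6: alpha = 0.1. reject H0.

rho = 0.9909, p = 0.000000, reject H0 at alpha = 0.1.


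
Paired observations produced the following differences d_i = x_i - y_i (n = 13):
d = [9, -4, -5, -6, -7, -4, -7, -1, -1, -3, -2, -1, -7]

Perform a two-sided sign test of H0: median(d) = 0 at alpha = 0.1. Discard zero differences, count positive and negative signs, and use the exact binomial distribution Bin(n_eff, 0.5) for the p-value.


Step 1: Discard zero differences. Original n = 13; n_eff = number of nonzero differences = 13.
Nonzero differences (with sign): +9, -4, -5, -6, -7, -4, -7, -1, -1, -3, -2, -1, -7
Step 2: Count signs: positive = 1, negative = 12.
Step 3: Under H0: P(positive) = 0.5, so the number of positives S ~ Bin(13, 0.5).
Step 4: Two-sided exact p-value = sum of Bin(13,0.5) probabilities at or below the observed probability = 0.003418.
Step 5: alpha = 0.1. reject H0.

n_eff = 13, pos = 1, neg = 12, p = 0.003418, reject H0.


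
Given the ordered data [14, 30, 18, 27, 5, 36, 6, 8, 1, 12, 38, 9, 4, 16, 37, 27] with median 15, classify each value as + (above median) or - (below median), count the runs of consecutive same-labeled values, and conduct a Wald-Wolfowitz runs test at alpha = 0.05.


Step 1: Compute median = 15; label A = above, B = below.
Labels in order: BAAABABBBBABBAAA  (n_A = 8, n_B = 8)
Step 2: Count runs R = 8.
Step 3: Under H0 (random ordering), E[R] = 2*n_A*n_B/(n_A+n_B) + 1 = 2*8*8/16 + 1 = 9.0000.
        Var[R] = 2*n_A*n_B*(2*n_A*n_B - n_A - n_B) / ((n_A+n_B)^2 * (n_A+n_B-1)) = 14336/3840 = 3.7333.
        SD[R] = 1.9322.
Step 4: Continuity-corrected z = (R + 0.5 - E[R]) / SD[R] = (8 + 0.5 - 9.0000) / 1.9322 = -0.2588.
Step 5: Two-sided p-value via normal approximation = 2*(1 - Phi(|z|)) = 0.795809.
Step 6: alpha = 0.05. fail to reject H0.

R = 8, z = -0.2588, p = 0.795809, fail to reject H0.


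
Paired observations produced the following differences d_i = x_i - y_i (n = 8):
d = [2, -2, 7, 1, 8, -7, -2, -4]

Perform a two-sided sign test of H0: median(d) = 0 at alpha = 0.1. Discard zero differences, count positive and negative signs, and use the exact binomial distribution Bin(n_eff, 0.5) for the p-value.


Step 1: Discard zero differences. Original n = 8; n_eff = number of nonzero differences = 8.
Nonzero differences (with sign): +2, -2, +7, +1, +8, -7, -2, -4
Step 2: Count signs: positive = 4, negative = 4.
Step 3: Under H0: P(positive) = 0.5, so the number of positives S ~ Bin(8, 0.5).
Step 4: Two-sided exact p-value = sum of Bin(8,0.5) probabilities at or below the observed probability = 1.000000.
Step 5: alpha = 0.1. fail to reject H0.

n_eff = 8, pos = 4, neg = 4, p = 1.000000, fail to reject H0.


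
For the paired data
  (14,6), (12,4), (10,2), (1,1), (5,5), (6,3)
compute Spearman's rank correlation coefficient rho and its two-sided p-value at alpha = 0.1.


Step 1: Rank x and y separately (midranks; no ties here).
rank(x): 14->6, 12->5, 10->4, 1->1, 5->2, 6->3
rank(y): 6->6, 4->4, 2->2, 1->1, 5->5, 3->3
Step 2: d_i = R_x(i) - R_y(i); compute d_i^2.
  (6-6)^2=0, (5-4)^2=1, (4-2)^2=4, (1-1)^2=0, (2-5)^2=9, (3-3)^2=0
sum(d^2) = 14.
Step 3: rho = 1 - 6*14 / (6*(6^2 - 1)) = 1 - 84/210 = 0.600000.
Step 4: Under H0, t = rho * sqrt((n-2)/(1-rho^2)) = 1.5000 ~ t(4).
Step 5: Two-sided p-value from the t-distribution with 4 df = 0.208000.
Step 6: alpha = 0.1. fail to reject H0.

rho = 0.6000, p = 0.208000, fail to reject H0 at alpha = 0.1.


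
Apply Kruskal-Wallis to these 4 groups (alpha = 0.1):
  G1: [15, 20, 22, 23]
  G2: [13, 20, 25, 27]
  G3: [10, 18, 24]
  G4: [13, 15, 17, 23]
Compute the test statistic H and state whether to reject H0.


Step 1: Combine all N = 15 observations and assign midranks.
sorted (value, group, rank): (10,G3,1), (13,G2,2.5), (13,G4,2.5), (15,G1,4.5), (15,G4,4.5), (17,G4,6), (18,G3,7), (20,G1,8.5), (20,G2,8.5), (22,G1,10), (23,G1,11.5), (23,G4,11.5), (24,G3,13), (25,G2,14), (27,G2,15)
Step 2: Sum ranks within each group.
R_1 = 34.5 (n_1 = 4)
R_2 = 40 (n_2 = 4)
R_3 = 21 (n_3 = 3)
R_4 = 24.5 (n_4 = 4)
Step 3: H = 12/(N(N+1)) * sum(R_i^2/n_i) - 3(N+1)
     = 12/(15*16) * (34.5^2/4 + 40^2/4 + 21^2/3 + 24.5^2/4) - 3*16
     = 0.050000 * 994.625 - 48
     = 1.731250.
Step 4: Ties present; correction factor C = 1 - 24/(15^3 - 15) = 0.992857. Corrected H = 1.731250 / 0.992857 = 1.743705.
Step 5: Under H0, H ~ chi^2(3); p-value = 0.627261.
Step 6: alpha = 0.1. fail to reject H0.

H = 1.7437, df = 3, p = 0.627261, fail to reject H0.


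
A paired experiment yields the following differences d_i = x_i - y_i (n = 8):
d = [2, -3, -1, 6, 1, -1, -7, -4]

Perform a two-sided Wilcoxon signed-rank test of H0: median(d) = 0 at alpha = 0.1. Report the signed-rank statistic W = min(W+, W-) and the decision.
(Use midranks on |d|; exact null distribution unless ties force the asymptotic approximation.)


Step 1: Drop any zero differences (none here) and take |d_i|.
|d| = [2, 3, 1, 6, 1, 1, 7, 4]
Step 2: Midrank |d_i| (ties get averaged ranks).
ranks: |2|->4, |3|->5, |1|->2, |6|->7, |1|->2, |1|->2, |7|->8, |4|->6
Step 3: Attach original signs; sum ranks with positive sign and with negative sign.
W+ = 4 + 7 + 2 = 13
W- = 5 + 2 + 2 + 8 + 6 = 23
(Check: W+ + W- = 36 should equal n(n+1)/2 = 36.)
Step 4: Test statistic W = min(W+, W-) = 13.
Step 5: Ties in |d|, so use the tie-corrected normal approximation.
        E[W] = n(n+1)/4 = 8*9/4 = 18.
        Tie groups: |d|=1 (t=3); sum(t^3 - t) = 24.
        Var[W] = n(n+1)(2n+1)/24 - sum(t^3-t)/48 = 1224/24 - 24/48 = 50.5.
        z = (W - E[W]) / sqrt(Var[W]) = (13 - 18) / 7.1063 = -0.7036.
        Two-sided p = 2*Phi(z) = 0.481683.
Step 6: alpha = 0.1. fail to reject H0.

W+ = 13, W- = 23, W = min = 13, p = 0.481683, fail to reject H0.
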